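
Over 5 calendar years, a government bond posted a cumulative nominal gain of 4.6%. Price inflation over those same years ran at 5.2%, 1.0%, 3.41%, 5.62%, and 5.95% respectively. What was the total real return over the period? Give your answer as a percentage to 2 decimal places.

Cumulative inflation factor: 1.052 × 1.010 × 1.0341 × 1.0562 × 1.0595 ≈ 1.22955.
Nominal growth factor: 1.04600. Real growth factor = 1.04600 / 1.22955 ≈ 0.85072.
Total real return ≈ -14.9283%.

-14.93%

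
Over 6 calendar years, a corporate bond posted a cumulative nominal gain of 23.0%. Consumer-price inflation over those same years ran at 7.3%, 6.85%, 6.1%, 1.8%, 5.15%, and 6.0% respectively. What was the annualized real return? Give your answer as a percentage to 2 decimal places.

Cumulative inflation factor: 1.073 × 1.0685 × 1.061 × 1.018 × 1.0515 × 1.060 ≈ 1.38023.
Nominal growth factor: 1.23000. Real growth factor = 1.23000 / 1.38023 ≈ 0.89115.
Annualized: 0.89115^(1/6) − 1 ≈ -0.01902.

-1.90%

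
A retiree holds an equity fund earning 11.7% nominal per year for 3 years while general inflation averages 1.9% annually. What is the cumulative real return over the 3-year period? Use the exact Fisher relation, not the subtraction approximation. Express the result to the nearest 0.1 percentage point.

31.7%

The annual real rate is (1+11.7%)/(1+1.9%) − 1 = 9.6173%.
Compounded over 3 years: (1 + 0.096173)^3 − 1 ≈ 0.31716.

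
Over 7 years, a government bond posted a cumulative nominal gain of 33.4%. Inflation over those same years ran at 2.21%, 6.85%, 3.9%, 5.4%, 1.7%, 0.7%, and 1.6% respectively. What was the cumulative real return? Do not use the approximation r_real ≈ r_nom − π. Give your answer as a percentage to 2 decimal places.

7.20%

Cumulative inflation factor: 1.0221 × 1.0685 × 1.039 × 1.054 × 1.017 × 1.007 × 1.016 ≈ 1.24442.
Nominal growth factor: 1.33400. Real growth factor = 1.33400 / 1.24442 ≈ 1.07198.
Total real return ≈ 7.1982%.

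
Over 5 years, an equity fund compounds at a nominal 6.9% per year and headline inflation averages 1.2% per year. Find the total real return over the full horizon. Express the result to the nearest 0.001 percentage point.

The annual real rate is (1+6.9%)/(1+1.2%) − 1 = 5.6324%.
Compounded over 5 years: (1 + 0.056324)^5 − 1 ≈ 0.31518.

31.518%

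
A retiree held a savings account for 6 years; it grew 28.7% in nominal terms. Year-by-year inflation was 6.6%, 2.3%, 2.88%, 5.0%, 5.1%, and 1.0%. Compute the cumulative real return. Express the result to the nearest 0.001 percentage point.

Cumulative inflation factor: 1.066 × 1.023 × 1.0288 × 1.050 × 1.051 × 1.010 ≈ 1.25048.
Nominal growth factor: 1.28700. Real growth factor = 1.28700 / 1.25048 ≈ 1.02920.
Total real return ≈ 2.9204%.

2.920%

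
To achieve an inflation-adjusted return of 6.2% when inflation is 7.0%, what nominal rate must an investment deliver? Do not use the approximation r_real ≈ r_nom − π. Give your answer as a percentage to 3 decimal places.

By the Fisher equation, 1 + r_nom = (1 + 6.2%)(1 + 7.0%) = 1.062 × 1.070 = 1.13634.
So r_nom = 13.634%.

13.634%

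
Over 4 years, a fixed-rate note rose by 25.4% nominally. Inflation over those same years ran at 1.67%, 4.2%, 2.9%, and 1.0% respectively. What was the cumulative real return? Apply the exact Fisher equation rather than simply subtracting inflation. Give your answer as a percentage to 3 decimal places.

13.894%

Cumulative inflation factor: 1.0167 × 1.042 × 1.029 × 1.010 ≈ 1.10103.
Nominal growth factor: 1.25400. Real growth factor = 1.25400 / 1.10103 ≈ 1.13894.
Total real return ≈ 13.8938%.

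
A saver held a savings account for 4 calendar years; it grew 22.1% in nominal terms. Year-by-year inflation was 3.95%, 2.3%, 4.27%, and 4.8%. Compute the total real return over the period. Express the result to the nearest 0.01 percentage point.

Cumulative inflation factor: 1.0395 × 1.023 × 1.0427 × 1.048 ≈ 1.16204.
Nominal growth factor: 1.22100. Real growth factor = 1.22100 / 1.16204 ≈ 1.05074.
Total real return ≈ 5.0739%.

5.07%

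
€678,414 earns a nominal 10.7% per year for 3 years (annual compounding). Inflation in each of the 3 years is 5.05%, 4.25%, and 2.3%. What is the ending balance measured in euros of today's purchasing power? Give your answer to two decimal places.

Nominal value at maturity: €678,414 × (1 + 10.7%)^3 ≈ €920,317.47.
Price-level factor over 3 years: 1.0505 × 1.0425 × 1.023 ≈ 1.1203346138.
The maturity value deflated by that factor is the answer in today's purchasing power.

€821,466.60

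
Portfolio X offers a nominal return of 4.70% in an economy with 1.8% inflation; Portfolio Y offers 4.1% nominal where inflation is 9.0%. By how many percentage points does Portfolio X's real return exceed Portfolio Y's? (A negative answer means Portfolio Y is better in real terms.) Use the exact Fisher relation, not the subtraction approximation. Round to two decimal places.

Portfolio X real return: 1.0470/1.018 − 1 = 2.849%.
Portfolio Y real return: 1.041/1.090 − 1 = -4.495%.
Difference: 2.849 − (-4.495) = 7.344 pp.

7.34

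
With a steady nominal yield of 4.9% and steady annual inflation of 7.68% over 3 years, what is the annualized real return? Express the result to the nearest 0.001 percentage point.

With constant rates the annual real return is the same each year: (1+4.9%)/(1+7.68%) − 1 = -0.02582.

-2.582%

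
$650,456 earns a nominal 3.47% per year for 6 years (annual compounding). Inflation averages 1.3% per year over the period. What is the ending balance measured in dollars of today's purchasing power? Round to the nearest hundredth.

$738,665.72

Nominal value at maturity: $650,456 × (1 + 3.47%)^6 ≈ $798,186.94.
Price-level factor over 6 years: (1 + 1.3%)^6 ≈ 1.0805793706.
Dividing the nominal maturity value by the price-level factor gives the value in today's money.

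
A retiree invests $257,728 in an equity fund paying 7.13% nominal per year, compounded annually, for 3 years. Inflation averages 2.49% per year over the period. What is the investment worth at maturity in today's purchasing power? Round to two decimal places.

Nominal value at maturity: $257,728 × (1 + 7.13%)^3 ≈ $316,880.06.
Price-level factor over 3 years: (1 + 2.49%)^3 ≈ 1.0765754682.
The maturity value deflated by that factor is the answer in today's purchasing power.

$294,340.78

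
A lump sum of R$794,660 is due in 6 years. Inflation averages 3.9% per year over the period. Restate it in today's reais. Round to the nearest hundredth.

R$631,666.82

Price-level factor over 6 years: (1 + 3.9%)^6 ≈ 1.2580366265.
Purchasing power today: R$794,660 divided by that factor.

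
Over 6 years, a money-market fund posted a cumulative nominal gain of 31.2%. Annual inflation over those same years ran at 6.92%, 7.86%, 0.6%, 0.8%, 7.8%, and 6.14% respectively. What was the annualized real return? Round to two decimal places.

-0.33%

Cumulative inflation factor: 1.0692 × 1.0786 × 1.006 × 1.008 × 1.078 × 1.0614 ≈ 1.33806.
Nominal growth factor: 1.31200. Real growth factor = 1.31200 / 1.33806 ≈ 0.98052.
Annualized: 0.98052^(1/6) − 1 ≈ -0.00327.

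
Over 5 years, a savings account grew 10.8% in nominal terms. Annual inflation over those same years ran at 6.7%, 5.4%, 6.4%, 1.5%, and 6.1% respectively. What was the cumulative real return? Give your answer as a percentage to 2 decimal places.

-14.02%

Cumulative inflation factor: 1.067 × 1.054 × 1.064 × 1.015 × 1.061 ≈ 1.28863.
Nominal growth factor: 1.10800. Real growth factor = 1.10800 / 1.28863 ≈ 0.85983.
Total real return ≈ -14.0172%.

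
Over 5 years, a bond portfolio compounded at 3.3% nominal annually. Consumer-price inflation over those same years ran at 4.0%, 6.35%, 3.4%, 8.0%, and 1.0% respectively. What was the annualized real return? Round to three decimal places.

-1.169%

Cumulative inflation factor: 1.040 × 1.0635 × 1.034 × 1.080 × 1.010 ≈ 1.24749.
Nominal growth factor: 1.17626. Real growth factor = 1.17626 / 1.24749 ≈ 0.94290.
Annualized: 0.94290^(1/5) − 1 ≈ -0.01169.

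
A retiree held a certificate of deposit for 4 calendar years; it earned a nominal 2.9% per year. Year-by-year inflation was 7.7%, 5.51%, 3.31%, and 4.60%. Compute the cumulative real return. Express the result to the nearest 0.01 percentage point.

Cumulative inflation factor: 1.077 × 1.0551 × 1.0331 × 1.0460 ≈ 1.22796.
Nominal growth factor: 1.12114. Real growth factor = 1.12114 / 1.22796 ≈ 0.91302.
Total real return ≈ -8.6985%.

-8.70%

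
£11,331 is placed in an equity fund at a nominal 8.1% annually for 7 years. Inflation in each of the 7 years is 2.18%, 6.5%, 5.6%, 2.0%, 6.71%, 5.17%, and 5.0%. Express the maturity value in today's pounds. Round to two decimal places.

£14,150.84

Nominal value at maturity: £11,331 × (1 + 8.1%)^7 ≈ £19,545.56.
Price-level factor over 7 years: 1.0218 × 1.065 × 1.056 × 1.020 × 1.0671 × 1.0517 × 1.050 ≈ 1.3812296388.
The maturity value deflated by that factor is the answer in today's purchasing power.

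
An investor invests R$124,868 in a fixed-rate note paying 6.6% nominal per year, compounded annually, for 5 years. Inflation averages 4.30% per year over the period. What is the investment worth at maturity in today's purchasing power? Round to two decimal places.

Nominal value at maturity: R$124,868 × (1 + 6.6%)^5 ≈ R$171,884.68.
Price-level factor over 5 years: (1 + 4.30%)^5 ≈ 1.2343023110.
Dividing the nominal maturity value by the price-level factor gives the value in today's money.

R$139,256.55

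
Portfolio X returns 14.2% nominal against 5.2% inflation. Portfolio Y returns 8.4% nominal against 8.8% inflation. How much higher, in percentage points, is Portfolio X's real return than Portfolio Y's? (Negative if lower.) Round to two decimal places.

Portfolio X real return: 1.142/1.052 − 1 = 8.555%.
Portfolio Y real return: 1.084/1.088 − 1 = -0.368%.
Difference: 8.555 − (-0.368) = 8.923 pp.

8.92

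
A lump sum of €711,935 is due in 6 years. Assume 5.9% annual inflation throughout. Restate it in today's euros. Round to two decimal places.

Price-level factor over 6 years: (1 + 5.9%)^6 ≈ 1.4105086721.
Purchasing power today: €711,935 divided by that factor.

€504,736.35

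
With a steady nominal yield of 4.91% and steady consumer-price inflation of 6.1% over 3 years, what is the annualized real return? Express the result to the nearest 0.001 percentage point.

With constant rates the annual real return is the same each year: (1+4.91%)/(1+6.1%) − 1 = -0.01122.

-1.122%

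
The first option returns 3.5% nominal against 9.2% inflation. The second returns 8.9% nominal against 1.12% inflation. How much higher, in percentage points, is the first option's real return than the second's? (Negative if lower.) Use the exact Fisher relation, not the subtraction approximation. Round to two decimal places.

-12.91

The first option real return: 1.035/1.092 − 1 = -5.220%.
The second real return: 1.089/1.0112 − 1 = 7.694%.
Difference: -5.220 − 7.694 = -12.914 pp.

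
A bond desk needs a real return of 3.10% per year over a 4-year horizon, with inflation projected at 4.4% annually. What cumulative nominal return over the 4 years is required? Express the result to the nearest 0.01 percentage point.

34.23%

Required annual nominal rate: (1+3.10%)(1+4.4%) − 1 = 7.6364%.
Cumulative over 4 years: (1 + 0.076364)^4 − 1 ≈ 0.34226.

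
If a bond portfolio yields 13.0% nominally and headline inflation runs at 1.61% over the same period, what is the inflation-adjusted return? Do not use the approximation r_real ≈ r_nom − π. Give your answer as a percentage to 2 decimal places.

11.21%

Real return via the Fisher equation: (1 + 13.0%)/(1 + 1.61%) − 1 = 1.130/1.0161 − 1 ≈ 0.11210.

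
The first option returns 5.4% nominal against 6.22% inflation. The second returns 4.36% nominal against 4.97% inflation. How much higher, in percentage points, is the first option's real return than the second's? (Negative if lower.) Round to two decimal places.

-0.19

The first option real return: 1.054/1.0622 − 1 = -0.772%.
The second real return: 1.0436/1.0497 − 1 = -0.581%.
Difference: -0.772 − (-0.581) = -0.191 pp.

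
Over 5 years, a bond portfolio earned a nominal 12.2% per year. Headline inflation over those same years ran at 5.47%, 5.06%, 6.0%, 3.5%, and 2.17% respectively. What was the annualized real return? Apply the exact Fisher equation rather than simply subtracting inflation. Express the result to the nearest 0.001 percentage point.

Cumulative inflation factor: 1.0547 × 1.0506 × 1.060 × 1.035 × 1.0217 ≈ 1.24204.
Nominal growth factor: 1.77813. Real growth factor = 1.77813 / 1.24204 ≈ 1.43162.
Annualized: 1.43162^(1/5) − 1 ≈ 0.07440.

7.440%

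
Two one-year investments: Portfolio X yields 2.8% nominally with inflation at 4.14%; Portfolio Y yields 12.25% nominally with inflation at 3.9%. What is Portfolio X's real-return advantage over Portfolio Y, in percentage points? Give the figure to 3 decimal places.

Portfolio X real return: 1.028/1.0414 − 1 = -1.2867%.
Portfolio Y real return: 1.1225/1.039 − 1 = 8.0366%.
Difference: -1.2867 − 8.0366 = -9.3233 pp.

-9.323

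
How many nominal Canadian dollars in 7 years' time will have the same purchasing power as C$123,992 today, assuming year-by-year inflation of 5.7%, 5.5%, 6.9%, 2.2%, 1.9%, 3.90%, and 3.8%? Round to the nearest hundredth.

Cumulative price-level factor: 1.057 × 1.055 × 1.069 × 1.022 × 1.019 × 1.0390 × 1.038 ≈ 1.3388845591.
The nominal amount required is C$123,992 scaled up by that factor.

C$166,010.97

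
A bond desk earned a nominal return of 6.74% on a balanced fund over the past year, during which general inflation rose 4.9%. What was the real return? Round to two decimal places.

Real return via the Fisher equation: (1 + 6.74%)/(1 + 4.9%) − 1 = 1.0674/1.049 − 1 ≈ 0.01754.

1.75%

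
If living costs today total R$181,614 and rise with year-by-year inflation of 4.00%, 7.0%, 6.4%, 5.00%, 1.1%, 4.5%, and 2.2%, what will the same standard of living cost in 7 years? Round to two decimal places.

Cumulative price-level factor: 1.0400 × 1.070 × 1.064 × 1.0500 × 1.011 × 1.045 × 1.022 ≈ 1.3423519124.
The nominal amount required is R$181,614 scaled up by that factor.

R$243,789.90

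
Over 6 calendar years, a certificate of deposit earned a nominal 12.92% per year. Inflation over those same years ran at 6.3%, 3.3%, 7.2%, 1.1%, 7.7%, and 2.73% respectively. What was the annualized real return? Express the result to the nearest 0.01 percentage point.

Cumulative inflation factor: 1.063 × 1.033 × 1.072 × 1.011 × 1.077 × 1.0273 ≈ 1.31672.
Nominal growth factor: 2.07312. Real growth factor = 2.07312 / 1.31672 ≈ 1.57446.
Annualized: 1.57446^(1/6) − 1 ≈ 0.07859.

7.86%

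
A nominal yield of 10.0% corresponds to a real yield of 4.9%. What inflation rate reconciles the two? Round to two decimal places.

From (1+r_nom) = (1+r_real)(1+π), we get 1+π = (1 + 10.0%)/(1 + 4.9%) = 1.100/1.049 ≈ 1.04862.
So π ≈ 4.8618%.

4.86%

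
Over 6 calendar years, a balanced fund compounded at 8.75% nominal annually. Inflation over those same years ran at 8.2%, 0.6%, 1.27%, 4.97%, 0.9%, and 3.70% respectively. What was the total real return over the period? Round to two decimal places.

Cumulative inflation factor: 1.082 × 1.006 × 1.0127 × 1.0497 × 1.009 × 1.0370 ≈ 1.21071.
Nominal growth factor: 1.65415. Real growth factor = 1.65415 / 1.21071 ≈ 1.36626.
Total real return ≈ 36.6263%.

36.63%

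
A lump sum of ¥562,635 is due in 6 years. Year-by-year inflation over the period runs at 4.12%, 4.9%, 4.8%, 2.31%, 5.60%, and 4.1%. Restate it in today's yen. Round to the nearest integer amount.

¥437,042

Price-level factor over 6 years: 1.0412 × 1.049 × 1.048 × 1.0231 × 1.0560 × 1.041 ≈ 1.2873708248.
Purchasing power today: ¥562,635 divided by that factor.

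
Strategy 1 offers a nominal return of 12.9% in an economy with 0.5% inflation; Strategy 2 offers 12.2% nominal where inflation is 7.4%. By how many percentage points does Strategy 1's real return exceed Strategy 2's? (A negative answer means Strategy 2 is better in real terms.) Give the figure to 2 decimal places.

Strategy 1 real return: 1.129/1.005 − 1 = 12.338%.
Strategy 2 real return: 1.122/1.074 − 1 = 4.469%.
Difference: 12.338 − 4.469 = 7.869 pp.

7.87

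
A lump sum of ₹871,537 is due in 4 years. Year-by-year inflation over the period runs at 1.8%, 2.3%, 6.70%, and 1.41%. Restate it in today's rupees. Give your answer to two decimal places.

Price-level factor over 4 years: 1.018 × 1.023 × 1.0670 × 1.0141 ≈ 1.1268564992.
Purchasing power today: ₹871,537 divided by that factor.

₹773,423.24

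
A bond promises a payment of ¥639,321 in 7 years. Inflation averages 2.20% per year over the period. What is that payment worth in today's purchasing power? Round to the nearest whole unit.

Price-level factor over 7 years: (1 + 2.20%)^7 ≈ 1.1645449880.
Purchasing power today: ¥639,321 divided by that factor.

¥548,988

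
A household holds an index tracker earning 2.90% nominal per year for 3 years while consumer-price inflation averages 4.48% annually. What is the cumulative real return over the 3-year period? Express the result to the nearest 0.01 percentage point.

The annual real rate is (1+2.90%)/(1+4.48%) − 1 = -1.5123%.
Compounded over 3 years: (1 + -0.015123)^3 − 1 ≈ -0.04468.

-4.47%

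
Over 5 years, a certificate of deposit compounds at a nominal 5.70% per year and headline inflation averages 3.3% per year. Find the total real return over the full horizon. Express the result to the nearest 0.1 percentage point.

The annual real rate is (1+5.70%)/(1+3.3%) − 1 = 2.3233%.
Compounded over 5 years: (1 + 0.023233)^5 − 1 ≈ 0.12169.

12.2%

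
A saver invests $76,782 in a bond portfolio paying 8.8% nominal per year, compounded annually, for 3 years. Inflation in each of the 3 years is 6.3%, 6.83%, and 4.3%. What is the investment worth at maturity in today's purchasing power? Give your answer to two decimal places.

$83,490.16

Nominal value at maturity: $76,782 × (1 + 8.8%)^3 ≈ $98,888.57.
Price-level factor over 3 years: 1.063 × 1.0683 × 1.043 = 1.1844338247.
The maturity value deflated by that factor is the answer in today's purchasing power.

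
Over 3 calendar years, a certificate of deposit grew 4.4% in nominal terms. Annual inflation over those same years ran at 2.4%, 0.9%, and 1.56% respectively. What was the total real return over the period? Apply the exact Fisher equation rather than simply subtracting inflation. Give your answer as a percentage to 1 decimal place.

Cumulative inflation factor: 1.024 × 1.009 × 1.0156 ≈ 1.04933.
Nominal growth factor: 1.04400. Real growth factor = 1.04400 / 1.04933 ≈ 0.99492.
Total real return ≈ -0.5083%.

-0.5%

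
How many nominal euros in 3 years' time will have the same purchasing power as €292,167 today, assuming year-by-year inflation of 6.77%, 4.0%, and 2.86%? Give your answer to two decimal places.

€333,703.12

Cumulative price-level factor: 1.0677 × 1.040 × 1.0286 = 1.1421656688.
Multiplying €292,167 by the price-level factor gives the future nominal sum.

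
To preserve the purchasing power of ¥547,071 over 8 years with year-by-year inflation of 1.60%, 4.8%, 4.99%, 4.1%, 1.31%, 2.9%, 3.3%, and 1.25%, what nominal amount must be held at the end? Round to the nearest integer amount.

Cumulative price-level factor: 1.0160 × 1.048 × 1.0499 × 1.041 × 1.0131 × 1.029 × 1.033 × 1.0125 ≈ 1.2688687434.
The nominal amount required is ¥547,071 scaled up by that factor.

¥694,161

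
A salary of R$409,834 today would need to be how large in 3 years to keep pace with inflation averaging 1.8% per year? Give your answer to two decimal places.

Cumulative price-level factor: (1+1.8%)^3 = 1.054977832.
Multiplying R$409,834 by the price-level factor gives the future nominal sum.

R$432,365.78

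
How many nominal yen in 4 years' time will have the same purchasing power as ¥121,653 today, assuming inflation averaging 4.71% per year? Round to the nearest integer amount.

Cumulative price-level factor: (1+4.71%)^4 ≈ 1.2021333298.
Multiplying ¥121,653 by the price-level factor gives the future nominal sum.

¥146,243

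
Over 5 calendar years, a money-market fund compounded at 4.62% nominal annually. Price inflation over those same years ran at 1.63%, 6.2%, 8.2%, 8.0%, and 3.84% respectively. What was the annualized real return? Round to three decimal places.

Cumulative inflation factor: 1.0163 × 1.062 × 1.082 × 1.080 × 1.0384 ≈ 1.30967.
Nominal growth factor: 1.25335. Real growth factor = 1.25335 / 1.30967 ≈ 0.95700.
Annualized: 0.95700^(1/5) − 1 ≈ -0.00875.

-0.875%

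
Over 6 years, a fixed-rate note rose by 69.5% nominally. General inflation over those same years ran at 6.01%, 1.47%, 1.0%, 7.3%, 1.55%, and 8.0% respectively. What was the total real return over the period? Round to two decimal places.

32.57%

Cumulative inflation factor: 1.0601 × 1.0147 × 1.010 × 1.073 × 1.0155 × 1.080 ≈ 1.27853.
Nominal growth factor: 1.69500. Real growth factor = 1.69500 / 1.27853 ≈ 1.32575.
Total real return ≈ 32.5746%.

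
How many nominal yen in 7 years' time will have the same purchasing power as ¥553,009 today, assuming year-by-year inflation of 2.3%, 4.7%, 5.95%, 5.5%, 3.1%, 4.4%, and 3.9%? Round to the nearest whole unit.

¥740,428

Cumulative price-level factor: 1.023 × 1.047 × 1.0595 × 1.055 × 1.031 × 1.044 × 1.039 ≈ 1.3389071093.
The nominal amount required is ¥553,009 scaled up by that factor.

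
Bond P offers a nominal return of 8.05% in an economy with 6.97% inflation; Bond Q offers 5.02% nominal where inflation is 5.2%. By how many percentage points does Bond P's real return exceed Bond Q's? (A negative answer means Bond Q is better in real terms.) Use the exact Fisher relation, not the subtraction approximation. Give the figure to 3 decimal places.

Bond P real return: 1.0805/1.0697 − 1 = 1.0096%.
Bond Q real return: 1.0502/1.052 − 1 = -0.1711%.
Difference: 1.0096 − (-0.1711) = 1.1807 pp.

1.181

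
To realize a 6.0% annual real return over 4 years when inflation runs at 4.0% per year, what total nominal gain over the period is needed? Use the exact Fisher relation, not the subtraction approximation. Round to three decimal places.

Required annual nominal rate: (1+6.0%)(1+4.0%) − 1 = 10.24%.
Cumulative over 4 years: (1 + 0.1024)^4 − 1 ≈ 0.47692.

47.692%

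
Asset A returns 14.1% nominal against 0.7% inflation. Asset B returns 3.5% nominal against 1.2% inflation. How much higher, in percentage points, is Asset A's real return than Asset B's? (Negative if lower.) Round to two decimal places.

11.03

Asset A real return: 1.141/1.007 − 1 = 13.307%.
Asset B real return: 1.035/1.012 − 1 = 2.273%.
Difference: 13.307 − 2.273 = 11.034 pp.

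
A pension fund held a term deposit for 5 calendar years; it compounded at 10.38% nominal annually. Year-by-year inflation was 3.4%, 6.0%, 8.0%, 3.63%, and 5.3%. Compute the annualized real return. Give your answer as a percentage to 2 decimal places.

Cumulative inflation factor: 1.034 × 1.060 × 1.080 × 1.0363 × 1.053 ≈ 1.29171.
Nominal growth factor: 1.63852. Real growth factor = 1.63852 / 1.29171 ≈ 1.26849.
Annualized: 1.26849^(1/5) − 1 ≈ 0.04872.

4.87%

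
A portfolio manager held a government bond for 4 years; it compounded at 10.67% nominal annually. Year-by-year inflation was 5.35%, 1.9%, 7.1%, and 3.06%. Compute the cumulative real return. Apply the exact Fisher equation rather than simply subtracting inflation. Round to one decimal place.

26.6%

Cumulative inflation factor: 1.0535 × 1.019 × 1.071 × 1.0306 ≈ 1.18492.
Nominal growth factor: 1.50010. Real growth factor = 1.50010 / 1.18492 ≈ 1.26599.
Total real return ≈ 26.5993%.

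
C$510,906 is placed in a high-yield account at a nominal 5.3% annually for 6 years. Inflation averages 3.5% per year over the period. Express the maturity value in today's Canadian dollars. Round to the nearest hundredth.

Nominal value at maturity: C$510,906 × (1 + 5.3%)^6 ≈ C$696,484.14.
Price-level factor over 6 years: (1 + 3.5%)^6 ≈ 1.2292553263.
Dividing the nominal maturity value by the price-level factor gives the value in today's money.

C$566,590.30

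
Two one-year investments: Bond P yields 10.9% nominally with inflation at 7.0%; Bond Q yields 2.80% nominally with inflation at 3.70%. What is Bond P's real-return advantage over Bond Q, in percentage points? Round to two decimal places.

4.51

Bond P real return: 1.109/1.070 − 1 = 3.645%.
Bond Q real return: 1.0280/1.0370 − 1 = -0.868%.
Difference: 3.645 − (-0.868) = 4.513 pp.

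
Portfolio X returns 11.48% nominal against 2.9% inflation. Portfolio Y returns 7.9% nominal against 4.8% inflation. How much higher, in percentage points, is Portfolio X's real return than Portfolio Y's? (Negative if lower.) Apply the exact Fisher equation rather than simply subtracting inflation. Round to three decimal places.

5.380

Portfolio X real return: 1.1148/1.029 − 1 = 8.3382%.
Portfolio Y real return: 1.079/1.048 − 1 = 2.9580%.
Difference: 8.3382 − 2.9580 = 5.3802 pp.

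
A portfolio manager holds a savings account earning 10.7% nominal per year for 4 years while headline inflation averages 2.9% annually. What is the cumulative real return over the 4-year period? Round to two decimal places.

The annual real rate is (1+10.7%)/(1+2.9%) − 1 = 7.5802%.
Compounded over 4 years: (1 + 0.075802)^4 − 1 ≈ 0.33946.

33.95%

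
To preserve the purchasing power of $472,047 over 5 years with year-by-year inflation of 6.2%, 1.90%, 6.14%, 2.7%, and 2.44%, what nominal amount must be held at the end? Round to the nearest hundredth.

Cumulative price-level factor: 1.062 × 1.0190 × 1.0614 × 1.027 × 1.0244 ≈ 1.2084197022.
Multiplying $472,047 by the price-level factor gives the future nominal sum.

$570,430.90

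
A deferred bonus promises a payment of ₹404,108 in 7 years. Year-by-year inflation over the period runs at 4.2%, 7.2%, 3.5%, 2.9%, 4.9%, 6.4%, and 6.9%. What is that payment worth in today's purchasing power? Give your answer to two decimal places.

₹284,697.99

Price-level factor over 7 years: 1.042 × 1.072 × 1.035 × 1.029 × 1.049 × 1.064 × 1.069 ≈ 1.4194269615.
Purchasing power today: ₹404,108 divided by that factor.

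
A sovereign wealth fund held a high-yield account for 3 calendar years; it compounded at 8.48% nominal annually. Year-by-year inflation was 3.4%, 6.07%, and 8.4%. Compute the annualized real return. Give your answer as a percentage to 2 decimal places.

Cumulative inflation factor: 1.034 × 1.0607 × 1.084 ≈ 1.18889.
Nominal growth factor: 1.27658. Real growth factor = 1.27658 / 1.18889 ≈ 1.07376.
Annualized: 1.07376^(1/3) − 1 ≈ 0.02401.

2.40%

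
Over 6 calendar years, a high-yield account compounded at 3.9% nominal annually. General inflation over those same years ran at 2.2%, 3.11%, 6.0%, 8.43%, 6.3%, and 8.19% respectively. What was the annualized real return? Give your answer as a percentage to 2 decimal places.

-1.68%

Cumulative inflation factor: 1.022 × 1.0311 × 1.060 × 1.0843 × 1.063 × 1.0819 ≈ 1.39292.
Nominal growth factor: 1.25804. Real growth factor = 1.25804 / 1.39292 ≈ 0.90316.
Annualized: 0.90316^(1/6) − 1 ≈ -0.01683.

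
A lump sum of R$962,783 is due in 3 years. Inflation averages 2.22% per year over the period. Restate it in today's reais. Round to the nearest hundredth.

R$901,406.70

Price-level factor over 3 years: (1 + 2.22%)^3 ≈ 1.0680894610.
Purchasing power today: R$962,783 divided by that factor.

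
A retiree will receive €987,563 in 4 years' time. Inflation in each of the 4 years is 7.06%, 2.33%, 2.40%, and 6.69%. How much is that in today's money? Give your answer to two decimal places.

€825,108.24

Price-level factor over 4 years: 1.0706 × 1.0233 × 1.0240 × 1.0669 ≈ 1.1968890257.
Purchasing power today: €987,563 divided by that factor.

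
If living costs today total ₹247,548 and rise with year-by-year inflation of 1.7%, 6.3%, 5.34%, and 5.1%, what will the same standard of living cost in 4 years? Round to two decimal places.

₹296,285.00

Cumulative price-level factor: 1.017 × 1.063 × 1.0534 × 1.051 ≈ 1.1968790012.
Multiplying ₹247,548 by the price-level factor gives the future nominal sum.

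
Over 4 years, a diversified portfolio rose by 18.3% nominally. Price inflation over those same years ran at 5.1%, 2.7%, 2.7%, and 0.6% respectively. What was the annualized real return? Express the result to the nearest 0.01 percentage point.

Cumulative inflation factor: 1.051 × 1.027 × 1.027 × 1.006 ≈ 1.11517.
Nominal growth factor: 1.18300. Real growth factor = 1.18300 / 1.11517 ≈ 1.06082.
Annualized: 1.06082^(1/4) − 1 ≈ 0.01487.

1.49%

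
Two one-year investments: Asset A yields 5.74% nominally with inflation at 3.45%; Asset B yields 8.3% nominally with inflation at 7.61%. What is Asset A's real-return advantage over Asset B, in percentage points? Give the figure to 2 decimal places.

1.57

Asset A real return: 1.0574/1.0345 − 1 = 2.214%.
Asset B real return: 1.083/1.0761 − 1 = 0.641%.
Difference: 2.214 − 0.641 = 1.573 pp.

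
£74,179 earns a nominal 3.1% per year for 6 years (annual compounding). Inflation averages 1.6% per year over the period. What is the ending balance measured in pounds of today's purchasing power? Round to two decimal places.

£80,997.33

Nominal value at maturity: £74,179 × (1 + 3.1%)^6 ≈ £89,090.82.
Price-level factor over 6 years: (1 + 1.6%)^6 ≈ 1.0999229093.
Dividing the nominal maturity value by the price-level factor gives the value in today's money.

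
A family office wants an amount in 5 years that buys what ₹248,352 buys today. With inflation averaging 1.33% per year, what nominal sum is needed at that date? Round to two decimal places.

₹265,312.60

Cumulative price-level factor: (1+1.33%)^5 ≈ 1.0682925832.
Multiplying ₹248,352 by the price-level factor gives the future nominal sum.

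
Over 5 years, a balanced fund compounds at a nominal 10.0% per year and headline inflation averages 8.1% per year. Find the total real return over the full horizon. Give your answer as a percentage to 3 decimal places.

The annual real rate is (1+10.0%)/(1+8.1%) − 1 = 1.7576%.
Compounded over 5 years: (1 + 0.017576)^5 − 1 ≈ 0.09103.

9.103%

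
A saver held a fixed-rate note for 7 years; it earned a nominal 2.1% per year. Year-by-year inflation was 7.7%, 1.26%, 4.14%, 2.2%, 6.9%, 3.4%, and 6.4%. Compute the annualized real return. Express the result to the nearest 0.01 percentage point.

-2.34%

Cumulative inflation factor: 1.077 × 1.0126 × 1.0414 × 1.022 × 1.069 × 1.034 × 1.064 ≈ 1.36509.
Nominal growth factor: 1.15659. Real growth factor = 1.15659 / 1.36509 ≈ 0.84726.
Annualized: 0.84726^(1/7) − 1 ≈ -0.02340.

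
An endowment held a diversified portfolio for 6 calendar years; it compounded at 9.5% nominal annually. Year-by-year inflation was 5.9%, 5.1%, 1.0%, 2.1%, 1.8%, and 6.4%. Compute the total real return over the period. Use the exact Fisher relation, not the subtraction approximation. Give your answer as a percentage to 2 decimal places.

Cumulative inflation factor: 1.059 × 1.051 × 1.010 × 1.021 × 1.018 × 1.064 ≈ 1.24318.
Nominal growth factor: 1.72379. Real growth factor = 1.72379 / 1.24318 ≈ 1.38659.
Total real return ≈ 38.6595%.

38.66%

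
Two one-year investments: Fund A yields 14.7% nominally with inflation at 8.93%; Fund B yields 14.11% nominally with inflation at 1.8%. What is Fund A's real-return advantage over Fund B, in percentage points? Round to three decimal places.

-6.795

Fund A real return: 1.147/1.0893 − 1 = 5.2970%.
Fund B real return: 1.1411/1.018 − 1 = 12.0923%.
Difference: 5.2970 − 12.0923 = -6.7953 pp.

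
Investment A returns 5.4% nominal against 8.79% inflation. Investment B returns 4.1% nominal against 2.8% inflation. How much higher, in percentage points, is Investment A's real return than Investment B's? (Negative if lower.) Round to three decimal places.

Investment A real return: 1.054/1.0879 − 1 = -3.1161%.
Investment B real return: 1.041/1.028 − 1 = 1.2646%.
Difference: -3.1161 − 1.2646 = -4.3807 pp.

-4.381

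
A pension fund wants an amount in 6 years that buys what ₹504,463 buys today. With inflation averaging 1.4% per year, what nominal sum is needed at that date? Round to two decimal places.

₹548,348.99

Cumulative price-level factor: (1+1.4%)^6 ≈ 1.0869954595.
Multiplying ₹504,463 by the price-level factor gives the future nominal sum.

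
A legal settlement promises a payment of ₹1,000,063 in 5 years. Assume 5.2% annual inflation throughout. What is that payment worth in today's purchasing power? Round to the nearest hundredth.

₹776,155.36

Price-level factor over 5 years: (1 + 5.2%)^5 ≈ 1.2884830183.
Purchasing power today: ₹1,000,063 divided by that factor.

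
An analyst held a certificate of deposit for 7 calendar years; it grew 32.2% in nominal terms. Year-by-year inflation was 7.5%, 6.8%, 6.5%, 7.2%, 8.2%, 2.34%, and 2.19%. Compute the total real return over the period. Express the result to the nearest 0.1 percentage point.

Cumulative inflation factor: 1.075 × 1.068 × 1.065 × 1.072 × 1.082 × 1.0234 × 1.0219 ≈ 1.48322.
Nominal growth factor: 1.32200. Real growth factor = 1.32200 / 1.48322 ≈ 0.89130.
Total real return ≈ -10.8695%.

-10.9%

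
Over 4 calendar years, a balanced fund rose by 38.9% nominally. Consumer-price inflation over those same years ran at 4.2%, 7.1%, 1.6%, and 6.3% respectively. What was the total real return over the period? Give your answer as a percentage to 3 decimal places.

Cumulative inflation factor: 1.042 × 1.071 × 1.016 × 1.063 ≈ 1.20527.
Nominal growth factor: 1.38900. Real growth factor = 1.38900 / 1.20527 ≈ 1.15244.
Total real return ≈ 15.2439%.

15.244%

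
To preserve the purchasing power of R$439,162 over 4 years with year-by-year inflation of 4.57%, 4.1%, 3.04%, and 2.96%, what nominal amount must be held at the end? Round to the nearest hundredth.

R$507,173.99

Cumulative price-level factor: 1.0457 × 1.041 × 1.0304 × 1.0296 ≈ 1.1548676642.
Multiplying R$439,162 by the price-level factor gives the future nominal sum.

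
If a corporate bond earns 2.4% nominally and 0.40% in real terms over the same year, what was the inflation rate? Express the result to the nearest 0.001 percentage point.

From (1+r_nom) = (1+r_real)(1+π), we get 1+π = (1 + 2.4%)/(1 + 0.40%) = 1.024/1.0040 ≈ 1.01992.
So π ≈ 1.9920%.

1.992%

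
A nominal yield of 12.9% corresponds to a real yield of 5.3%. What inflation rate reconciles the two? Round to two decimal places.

7.22%

From (1+r_nom) = (1+r_real)(1+π), we get 1+π = (1 + 12.9%)/(1 + 5.3%) = 1.129/1.053 ≈ 1.07217.
So π ≈ 7.2175%.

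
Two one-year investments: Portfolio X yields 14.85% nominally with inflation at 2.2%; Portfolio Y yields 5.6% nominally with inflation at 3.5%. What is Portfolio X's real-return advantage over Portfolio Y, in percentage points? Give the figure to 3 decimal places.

Portfolio X real return: 1.1485/1.022 − 1 = 12.3777%.
Portfolio Y real return: 1.056/1.035 − 1 = 2.0290%.
Difference: 12.3777 − 2.0290 = 10.3487 pp.

10.349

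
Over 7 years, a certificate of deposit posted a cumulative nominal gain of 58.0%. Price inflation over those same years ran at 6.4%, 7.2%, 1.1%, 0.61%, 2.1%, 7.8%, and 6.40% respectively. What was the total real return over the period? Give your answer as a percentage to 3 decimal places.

Cumulative inflation factor: 1.064 × 1.072 × 1.011 × 1.0061 × 1.021 × 1.078 × 1.0640 ≈ 1.35867.
Nominal growth factor: 1.58000. Real growth factor = 1.58000 / 1.35867 ≈ 1.16290.
Total real return ≈ 16.2900%.

16.290%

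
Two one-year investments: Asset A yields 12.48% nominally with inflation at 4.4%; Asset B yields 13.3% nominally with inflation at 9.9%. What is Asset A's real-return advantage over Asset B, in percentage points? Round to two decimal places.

4.65

Asset A real return: 1.1248/1.044 − 1 = 7.739%.
Asset B real return: 1.133/1.099 − 1 = 3.094%.
Difference: 7.739 − 3.094 = 4.645 pp.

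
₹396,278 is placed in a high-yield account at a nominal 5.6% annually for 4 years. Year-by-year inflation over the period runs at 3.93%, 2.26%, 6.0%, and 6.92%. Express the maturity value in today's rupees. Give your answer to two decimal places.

Nominal value at maturity: ₹396,278 × (1 + 5.6%)^4 ≈ ₹492,782.91.
Price-level factor over 4 years: 1.0393 × 1.0226 × 1.060 × 1.0692 ≈ 1.2045131094.
The maturity value deflated by that factor is the answer in today's purchasing power.

₹409,113.78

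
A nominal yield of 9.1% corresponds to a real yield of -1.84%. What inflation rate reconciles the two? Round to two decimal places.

From (1+r_nom) = (1+r_real)(1+π), we get 1+π = (1 + 9.1%)/(1 − 1.84%) = 1.091/0.9816 ≈ 1.11145.
So π ≈ 11.1451%.

11.15%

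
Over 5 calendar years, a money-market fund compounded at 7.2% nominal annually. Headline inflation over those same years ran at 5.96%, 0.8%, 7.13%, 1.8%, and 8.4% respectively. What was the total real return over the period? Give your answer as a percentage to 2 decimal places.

Cumulative inflation factor: 1.0596 × 1.008 × 1.0713 × 1.018 × 1.084 ≈ 1.26267.
Nominal growth factor: 1.41571. Real growth factor = 1.41571 / 1.26267 ≈ 1.12120.
Total real return ≈ 12.1200%.

12.12%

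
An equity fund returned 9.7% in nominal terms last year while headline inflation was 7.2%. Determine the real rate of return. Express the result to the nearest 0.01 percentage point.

2.33%

Real return via the Fisher equation: (1 + 9.7%)/(1 + 7.2%) − 1 = 1.097/1.072 − 1 ≈ 0.02332.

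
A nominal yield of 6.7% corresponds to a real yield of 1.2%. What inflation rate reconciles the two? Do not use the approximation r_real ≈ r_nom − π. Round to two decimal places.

5.43%

From (1+r_nom) = (1+r_real)(1+π), we get 1+π = (1 + 6.7%)/(1 + 1.2%) = 1.067/1.012 ≈ 1.05435.
So π ≈ 5.4348%.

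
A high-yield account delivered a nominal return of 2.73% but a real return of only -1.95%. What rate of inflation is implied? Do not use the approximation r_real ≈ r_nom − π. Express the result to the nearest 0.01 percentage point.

From (1+r_nom) = (1+r_real)(1+π), we get 1+π = (1 + 2.73%)/(1 − 1.95%) = 1.0273/0.9805 ≈ 1.04773.
So π ≈ 4.7731%.

4.77%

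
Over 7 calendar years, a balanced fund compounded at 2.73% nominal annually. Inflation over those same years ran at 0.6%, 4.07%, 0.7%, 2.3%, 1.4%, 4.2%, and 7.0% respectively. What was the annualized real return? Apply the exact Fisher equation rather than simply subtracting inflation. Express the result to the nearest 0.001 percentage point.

-0.139%

Cumulative inflation factor: 1.006 × 1.0407 × 1.007 × 1.023 × 1.014 × 1.042 × 1.070 ≈ 1.21932.
Nominal growth factor: 1.20748. Real growth factor = 1.20748 / 1.21932 ≈ 0.99029.
Annualized: 0.99029^(1/7) − 1 ≈ -0.00139.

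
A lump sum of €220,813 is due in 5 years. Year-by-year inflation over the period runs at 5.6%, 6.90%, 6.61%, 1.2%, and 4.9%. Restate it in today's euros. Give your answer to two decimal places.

€172,833.96

Price-level factor over 5 years: 1.056 × 1.0690 × 1.0661 × 1.012 × 1.049 ≈ 1.2776019543.
Purchasing power today: €220,813 divided by that factor.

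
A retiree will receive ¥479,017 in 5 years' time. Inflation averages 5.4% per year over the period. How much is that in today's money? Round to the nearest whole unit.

¥368,254

Price-level factor over 5 years: (1 + 5.4%)^5 ≈ 1.3007776144.
Purchasing power today: ¥479,017 divided by that factor.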